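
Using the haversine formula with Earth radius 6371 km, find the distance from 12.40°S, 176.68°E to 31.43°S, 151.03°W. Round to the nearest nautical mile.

Δλ = -151.03 − 176.68 = -327.71°; wrapped into (−180°, 180°]: 32.29°.
Δφ = -31.43 − -12.40 = -19.03°.
a = sin²(Δφ/2) + cos φ₁ · cos φ₂ · sin²(Δλ/2) = 0.091764.
c = 2·atan2(√a, √(1−a)) = 0.61552 rad → d = 6371·c ≈ 3921.50 km ≈ 2117.44 nmi.

2117 nmi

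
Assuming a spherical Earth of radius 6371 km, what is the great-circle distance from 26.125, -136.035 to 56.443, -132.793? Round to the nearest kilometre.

3381 km

Δλ = -132.793 − -136.035 = 3.242°.
Δφ = 56.443 − 26.125 = 30.318°.
a = sin²(Δφ/2) + cos φ₁ · cos φ₂ · sin²(Δλ/2) = 0.068779.
c = 2·atan2(√a, √(1−a)) = 0.53072 rad → d = 6371·c ≈ 3381.22 km.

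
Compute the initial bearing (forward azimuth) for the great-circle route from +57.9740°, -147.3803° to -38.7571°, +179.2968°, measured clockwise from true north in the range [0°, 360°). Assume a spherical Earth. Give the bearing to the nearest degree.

206°

Δλ = 179.2968 − -147.3803 = 326.6771°; wrapped into (−180°, 180°]: -33.3229°.
θ = atan2( sin Δλ · cos φ₂ , cos φ₁ · sin φ₂ − sin φ₁ · cos φ₂ · cos Δλ )
  = atan2(-0.42839, -0.88441) = -154.155° → normalised to [0°, 360°): 205.845°.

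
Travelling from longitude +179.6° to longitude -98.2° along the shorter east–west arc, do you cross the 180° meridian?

Naïve |-98.2 − 179.6| = 277.8° > 180°, so the shorter arc goes the other way round — across 180°.
Signed shortest Δλ = ((-98.2 − 179.6 + 180) mod 360) − 180 = 82.2°.
Going east by 82.2° from +179.6° passes through 180° before reaching -98.2°.

Yes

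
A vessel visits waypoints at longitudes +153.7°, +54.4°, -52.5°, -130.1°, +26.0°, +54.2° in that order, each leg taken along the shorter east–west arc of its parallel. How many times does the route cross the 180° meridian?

0

Leg 1: +153.7° → +54.4°, shortest Δλ = -99.3° (west) — does not cross 180°.
Leg 2: +54.4° → -52.5°, shortest Δλ = -106.9° (west) — does not cross 180°.
Leg 3: -52.5° → -130.1°, shortest Δλ = -77.6° (west) — does not cross 180°.
Leg 4: -130.1° → +26.0°, shortest Δλ = 156.1° (east) — does not cross 180°.
Leg 5: +26.0° → +54.2°, shortest Δλ = 28.2° (east) — does not cross 180°.
Total crossings: 0.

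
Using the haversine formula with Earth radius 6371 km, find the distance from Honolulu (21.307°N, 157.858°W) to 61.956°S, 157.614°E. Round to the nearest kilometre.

10061 km

Δλ = 157.614 − -157.858 = 315.472°; wrapped into (−180°, 180°]: -44.528°.
Δφ = -61.956 − 21.307 = -83.263°.
a = sin²(Δφ/2) + cos φ₁ · cos φ₂ · sin²(Δλ/2) = 0.504219.
c = 2·atan2(√a, √(1−a)) = 1.57923 rad → d = 6371·c ≈ 10061.30 km.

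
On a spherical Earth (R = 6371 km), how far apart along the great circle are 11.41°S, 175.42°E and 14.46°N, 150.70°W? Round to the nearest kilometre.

4713 km

Δλ = -150.70 − 175.42 = -326.12°; wrapped into (−180°, 180°]: 33.88°.
Δφ = 14.46 − -11.41 = 25.87°.
a = sin²(Δφ/2) + cos φ₁ · cos φ₂ · sin²(Δλ/2) = 0.130689.
c = 2·atan2(√a, √(1−a)) = 0.73977 rad → d = 6371·c ≈ 4713.10 km.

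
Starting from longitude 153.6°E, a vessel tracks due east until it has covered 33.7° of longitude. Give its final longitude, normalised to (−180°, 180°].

Start at +153.6°; shift +33.7° → +187.3°.
+187.3° lies outside (−180°, 180°]; subtract 360° → -172.7°.

172.7°W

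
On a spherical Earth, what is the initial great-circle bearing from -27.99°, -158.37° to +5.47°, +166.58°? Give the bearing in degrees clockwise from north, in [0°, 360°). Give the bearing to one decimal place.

309.2°

Δλ = 166.58 − -158.37 = 324.95°; wrapped into (−180°, 180°]: -35.05°.
θ = atan2( sin Δλ · cos φ₂ , cos φ₁ · sin φ₂ − sin φ₁ · cos φ₂ · cos Δλ )
  = atan2(-0.57168, 0.46663) = -50.777° → normalised to [0°, 360°): 309.223°.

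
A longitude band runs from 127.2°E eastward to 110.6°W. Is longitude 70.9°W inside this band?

Band width going east from +127.2° to -110.6°: ((-110.6 − 127.2) mod 360) = 122.2°.
Offset of -70.9° east of the west edge: ((-70.9 − 127.2) mod 360) = 161.9°.
161.9° > 122.2° ⇒ outside.

No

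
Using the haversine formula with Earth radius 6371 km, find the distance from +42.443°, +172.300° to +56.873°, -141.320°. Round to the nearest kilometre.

Δλ = -141.320 − 172.300 = -313.620°; wrapped into (−180°, 180°]: 46.380°.
Δφ = 56.873 − 42.443 = 14.430°.
a = sin²(Δφ/2) + cos φ₁ · cos φ₂ · sin²(Δλ/2) = 0.078309.
c = 2·atan2(√a, √(1−a)) = 0.56725 rad → d = 6371·c ≈ 3613.94 km.

3614 km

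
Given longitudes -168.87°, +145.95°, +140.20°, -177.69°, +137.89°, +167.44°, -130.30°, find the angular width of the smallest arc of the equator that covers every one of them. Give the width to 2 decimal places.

Sort the longitudes: -177.69°, -168.87°, -130.30°, +137.89°, +140.20°, +145.95°, +167.44°.
Eastward gaps between consecutive values (wrapping around): 8.82°, 38.57°, 268.19°, 2.31°, 5.75°, 21.49°, 14.87°.
Largest gap = 268.19° ⇒ minimal covering band is its complement: 360° − 268.19° = 91.81°.
Band runs from +137.89° eastward to -130.30°, crossing the antimeridian.

91.81°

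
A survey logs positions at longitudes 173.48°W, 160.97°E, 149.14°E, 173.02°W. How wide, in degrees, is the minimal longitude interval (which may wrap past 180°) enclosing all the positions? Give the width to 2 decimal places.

37.84°

Sort the longitudes: -173.48°, -173.02°, +149.14°, +160.97°.
Eastward gaps between consecutive values (wrapping around): 0.46°, 322.16°, 11.83°, 25.55°.
Largest gap = 322.16° ⇒ minimal covering band is its complement: 360° − 322.16° = 37.84°.
Band runs from +149.14° eastward to -173.02°, crossing the antimeridian.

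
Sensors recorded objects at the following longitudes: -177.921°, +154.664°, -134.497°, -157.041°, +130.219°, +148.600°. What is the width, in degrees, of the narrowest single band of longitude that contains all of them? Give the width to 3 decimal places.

Sort the longitudes: -177.921°, -157.041°, -134.497°, +130.219°, +148.600°, +154.664°.
Eastward gaps between consecutive values (wrapping around): 20.880°, 22.544°, 264.716°, 18.381°, 6.064°, 27.415°.
Largest gap = 264.716° ⇒ minimal covering band is its complement: 360° − 264.716° = 95.284°.
Band runs from +130.219° eastward to -134.497°, crossing the antimeridian.

95.284°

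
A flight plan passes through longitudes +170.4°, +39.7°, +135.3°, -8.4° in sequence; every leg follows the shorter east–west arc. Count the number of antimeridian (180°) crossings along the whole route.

Leg 1: +170.4° → +39.7°, shortest Δλ = -130.7° (west) — does not cross 180°.
Leg 2: +39.7° → +135.3°, shortest Δλ = 95.6° (east) — does not cross 180°.
Leg 3: +135.3° → -8.4°, shortest Δλ = -143.7° (west) — does not cross 180°.
Total crossings: 0.

0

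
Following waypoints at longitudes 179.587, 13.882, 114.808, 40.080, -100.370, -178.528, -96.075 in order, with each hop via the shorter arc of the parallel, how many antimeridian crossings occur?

0

Leg 1: +179.587° → +13.882°, shortest Δλ = -165.705° (west) — does not cross 180°.
Leg 2: +13.882° → +114.808°, shortest Δλ = 100.926° (east) — does not cross 180°.
Leg 3: +114.808° → +40.080°, shortest Δλ = -74.728° (west) — does not cross 180°.
Leg 4: +40.080° → -100.370°, shortest Δλ = -140.45° (west) — does not cross 180°.
Leg 5: -100.370° → -178.528°, shortest Δλ = -78.158° (west) — does not cross 180°.
Leg 6: -178.528° → -96.075°, shortest Δλ = 82.453° (east) — does not cross 180°.
Total crossings: 0.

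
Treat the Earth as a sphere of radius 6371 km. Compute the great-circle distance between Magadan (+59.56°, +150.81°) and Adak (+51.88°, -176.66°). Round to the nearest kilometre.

Δλ = -176.66 − 150.81 = -327.47°; wrapped into (−180°, 180°]: 32.53°.
Δφ = 51.88 − 59.56 = -7.68°.
a = sin²(Δφ/2) + cos φ₁ · cos φ₂ · sin²(Δλ/2) = 0.029019.
c = 2·atan2(√a, √(1−a)) = 0.34237 rad → d = 6371·c ≈ 2181.23 km.

2181 km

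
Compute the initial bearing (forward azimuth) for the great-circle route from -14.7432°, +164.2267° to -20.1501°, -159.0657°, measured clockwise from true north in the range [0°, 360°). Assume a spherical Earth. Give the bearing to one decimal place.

Δλ = -159.0657 − 164.2267 = -323.2924°; wrapped into (−180°, 180°]: 36.7076°.
θ = atan2( sin Δλ · cos φ₂ , cos φ₁ · sin φ₂ − sin φ₁ · cos φ₂ · cos Δλ )
  = atan2(0.56115, -0.14161) = 104.163° → normalised to [0°, 360°): 104.163°.

104.2°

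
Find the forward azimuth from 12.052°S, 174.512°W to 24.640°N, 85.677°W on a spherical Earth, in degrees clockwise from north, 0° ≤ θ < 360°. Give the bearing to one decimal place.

65.6°

Δλ = -85.677 − -174.512 = 88.835°.
θ = atan2( sin Δλ · cos φ₂ , cos φ₁ · sin φ₂ − sin φ₁ · cos φ₂ · cos Δλ )
  = atan2(0.90876, 0.41158) = 65.634° → normalised to [0°, 360°): 65.634°.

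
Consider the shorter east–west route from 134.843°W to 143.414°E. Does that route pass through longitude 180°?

Yes

Naïve |143.414 − -134.843| = 278.257° > 180°, so the shorter arc goes the other way round — across 180°.
Signed shortest Δλ = ((143.414 − -134.843 + 180) mod 360) − 180 = -81.743°.
Going west by 81.743° from -134.843° passes through 180° before reaching +143.414°.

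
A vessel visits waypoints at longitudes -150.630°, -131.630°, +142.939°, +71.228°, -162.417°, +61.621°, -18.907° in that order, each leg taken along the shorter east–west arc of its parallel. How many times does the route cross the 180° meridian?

3

Leg 1: -150.630° → -131.630°, shortest Δλ = 19.0° (east) — does not cross 180°.
Leg 2: -131.630° → +142.939°, shortest Δλ = -85.431° (west) — crosses 180°.
Leg 3: +142.939° → +71.228°, shortest Δλ = -71.711° (west) — does not cross 180°.
Leg 4: +71.228° → -162.417°, shortest Δλ = 126.355° (east) — crosses 180°.
Leg 5: -162.417° → +61.621°, shortest Δλ = -135.962° (west) — crosses 180°.
Leg 6: +61.621° → -18.907°, shortest Δλ = -80.528° (west) — does not cross 180°.
Total crossings: 3.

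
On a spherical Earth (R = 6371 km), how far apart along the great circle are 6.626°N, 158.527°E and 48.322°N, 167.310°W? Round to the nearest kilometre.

5643 km

Δλ = -167.310 − 158.527 = -325.837°; wrapped into (−180°, 180°]: 34.163°.
Δφ = 48.322 − 6.626 = 41.696°.
a = sin²(Δφ/2) + cos φ₁ · cos φ₂ · sin²(Δλ/2) = 0.183645.
c = 2·atan2(√a, √(1−a)) = 0.88575 rad → d = 6371·c ≈ 5643.10 km.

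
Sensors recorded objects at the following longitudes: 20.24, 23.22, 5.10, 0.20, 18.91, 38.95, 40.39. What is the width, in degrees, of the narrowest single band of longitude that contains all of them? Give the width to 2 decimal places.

Sort the longitudes: +0.20°, +5.10°, +18.91°, +20.24°, +23.22°, +38.95°, +40.39°.
Eastward gaps between consecutive values (wrapping around): 4.90°, 13.81°, 1.33°, 2.98°, 15.73°, 1.44°, 319.81°.
Largest gap = 319.81° ⇒ minimal covering band is its complement: 360° − 319.81° = 40.19°.
Band runs from +0.20° eastward to +40.39°.

40.19°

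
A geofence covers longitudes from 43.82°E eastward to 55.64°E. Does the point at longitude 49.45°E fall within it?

Yes

Band width going east from +43.82° to +55.64°: ((55.64 − 43.82) mod 360) = 11.82°.
Offset of +49.45° east of the west edge: ((49.45 − 43.82) mod 360) = 5.63°.
5.63° ≤ 11.82° ⇒ inside.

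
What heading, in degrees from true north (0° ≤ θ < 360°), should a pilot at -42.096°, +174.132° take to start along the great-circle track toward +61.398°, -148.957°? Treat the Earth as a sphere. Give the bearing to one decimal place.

Δλ = -148.957 − 174.132 = -323.089°; wrapped into (−180°, 180°]: 36.911°.
θ = atan2( sin Δλ · cos φ₂ , cos φ₁ · sin φ₂ − sin φ₁ · cos φ₂ · cos Δλ )
  = atan2(0.28751, 0.90807) = 17.569° → normalised to [0°, 360°): 17.569°.

17.6°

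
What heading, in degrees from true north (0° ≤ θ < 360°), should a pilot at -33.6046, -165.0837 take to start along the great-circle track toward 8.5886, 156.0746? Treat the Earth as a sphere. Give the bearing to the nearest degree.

312°

Δλ = 156.0746 − -165.0837 = 321.1583°; wrapped into (−180°, 180°]: -38.8417°.
θ = atan2( sin Δλ · cos φ₂ , cos φ₁ · sin φ₂ − sin φ₁ · cos φ₂ · cos Δλ )
  = atan2(-0.62014, 0.55063) = -48.398° → normalised to [0°, 360°): 311.602°.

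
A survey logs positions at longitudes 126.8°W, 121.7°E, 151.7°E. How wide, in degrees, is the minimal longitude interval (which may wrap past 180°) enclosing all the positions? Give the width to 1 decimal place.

111.5°

Sort the longitudes: -126.8°, +121.7°, +151.7°.
Eastward gaps between consecutive values (wrapping around): 248.5°, 30.0°, 81.5°.
Largest gap = 248.5° ⇒ minimal covering band is its complement: 360° − 248.5° = 111.5°.
Band runs from +121.7° eastward to -126.8°, crossing the antimeridian.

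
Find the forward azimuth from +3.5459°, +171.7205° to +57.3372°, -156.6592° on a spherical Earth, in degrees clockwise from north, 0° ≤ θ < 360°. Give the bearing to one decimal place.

Δλ = -156.6592 − 171.7205 = -328.3797°; wrapped into (−180°, 180°]: 31.6203°.
θ = atan2( sin Δλ · cos φ₂ , cos φ₁ · sin φ₂ − sin φ₁ · cos φ₂ · cos Δλ )
  = atan2(0.28295, 0.81183) = 19.216° → normalised to [0°, 360°): 19.216°.

19.2°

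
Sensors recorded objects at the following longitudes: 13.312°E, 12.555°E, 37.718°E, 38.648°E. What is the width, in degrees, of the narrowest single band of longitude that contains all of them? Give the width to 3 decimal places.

Sort the longitudes: +12.555°, +13.312°, +37.718°, +38.648°.
Eastward gaps between consecutive values (wrapping around): 0.757°, 24.406°, 0.930°, 333.907°.
Largest gap = 333.907° ⇒ minimal covering band is its complement: 360° − 333.907° = 26.093°.
Band runs from +12.555° eastward to +38.648°.

26.093°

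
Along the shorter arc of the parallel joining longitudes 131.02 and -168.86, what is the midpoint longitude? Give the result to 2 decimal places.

Signed shortest Δλ from +131.02° to -168.86° is +60.12°.
Midpoint longitude = +131.02° + (+60.12°)/2 = +131.02° + 30.06° = +161.08°.
(The naïve average (+131.02 + -168.86)/2 = -18.92° is on the wrong side of the globe.)

+161.08°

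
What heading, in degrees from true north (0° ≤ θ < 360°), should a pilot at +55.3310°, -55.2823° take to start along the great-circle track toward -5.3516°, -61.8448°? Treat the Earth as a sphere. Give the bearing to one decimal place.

187.5°

Δλ = -61.8448 − -55.2823 = -6.5625°.
θ = atan2( sin Δλ · cos φ₂ , cos φ₁ · sin φ₂ − sin φ₁ · cos φ₂ · cos Δλ )
  = atan2(-0.11379, -0.86656) = -172.519° → normalised to [0°, 360°): 187.481°.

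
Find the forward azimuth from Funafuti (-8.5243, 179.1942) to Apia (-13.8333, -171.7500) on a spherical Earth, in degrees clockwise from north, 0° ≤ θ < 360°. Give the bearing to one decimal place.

121.7°

Δλ = -171.7500 − 179.1942 = -350.9442°; wrapped into (−180°, 180°]: 9.0558°.
θ = atan2( sin Δλ · cos φ₂ , cos φ₁ · sin φ₂ − sin φ₁ · cos φ₂ · cos Δλ )
  = atan2(0.15283, -0.09432) = 121.681° → normalised to [0°, 360°): 121.681°.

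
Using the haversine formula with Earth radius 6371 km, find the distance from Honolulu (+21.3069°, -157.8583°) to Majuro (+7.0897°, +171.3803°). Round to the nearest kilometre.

Δλ = 171.3803 − -157.8583 = 329.2386°; wrapped into (−180°, 180°]: -30.7614°.
Δφ = 7.0897 − 21.3069 = -14.2172°.
a = sin²(Δφ/2) + cos φ₁ · cos φ₂ · sin²(Δλ/2) = 0.080352.
c = 2·atan2(√a, √(1−a)) = 0.57481 rad → d = 6371·c ≈ 3662.12 km.

3662 km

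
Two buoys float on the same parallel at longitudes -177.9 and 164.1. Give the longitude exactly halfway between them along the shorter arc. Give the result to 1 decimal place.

Signed shortest Δλ from -177.9° to +164.1° is -18.0°.
Midpoint longitude = -177.9° + (-18.0°)/2 = -177.9° − 9.0° = -186.9°.
Normalise into (−180°, 180°]: +173.1°.
(The naïve average (-177.9 + +164.1)/2 = -6.9° is on the wrong side of the globe.)

+173.1°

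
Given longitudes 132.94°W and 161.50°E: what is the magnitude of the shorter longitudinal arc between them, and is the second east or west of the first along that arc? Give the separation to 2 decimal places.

Raw difference: 161.50 − -132.94 = 294.44°.
Normalise into (−180°, 180°]: 294.44° − 360° = -65.56°.
Negative ⇒ the second point lies to the west; separation 65.56°.

65.56° west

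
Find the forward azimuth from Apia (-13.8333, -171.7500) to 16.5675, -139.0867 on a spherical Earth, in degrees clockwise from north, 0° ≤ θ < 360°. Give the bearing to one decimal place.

47.8°

Δλ = -139.0867 − -171.7500 = 32.6633°.
θ = atan2( sin Δλ · cos φ₂ , cos φ₁ · sin φ₂ − sin φ₁ · cos φ₂ · cos Δλ )
  = atan2(0.51730, 0.46980) = 47.754° → normalised to [0°, 360°): 47.754°.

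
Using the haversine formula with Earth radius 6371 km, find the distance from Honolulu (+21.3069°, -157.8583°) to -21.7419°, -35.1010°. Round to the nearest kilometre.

14130 km

Δλ = -35.1010 − -157.8583 = 122.7573°.
Δφ = -21.7419 − 21.3069 = -43.0488°.
a = sin²(Δφ/2) + cos φ₁ · cos φ₂ · sin²(Δλ/2) = 0.801418.
c = 2·atan2(√a, √(1−a)) = 2.21785 rad → d = 6371·c ≈ 14129.91 km.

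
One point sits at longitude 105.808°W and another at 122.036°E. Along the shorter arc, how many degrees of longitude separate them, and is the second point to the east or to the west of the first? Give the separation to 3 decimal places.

Raw difference: 122.036 − -105.808 = 227.844°.
Normalise into (−180°, 180°]: 227.844° − 360° = -132.156°.
Negative ⇒ the second point lies to the west; separation 132.156°.

132.156° west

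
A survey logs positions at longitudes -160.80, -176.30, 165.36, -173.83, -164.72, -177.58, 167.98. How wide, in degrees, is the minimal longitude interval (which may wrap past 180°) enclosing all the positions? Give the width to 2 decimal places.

Sort the longitudes: -177.58°, -176.30°, -173.83°, -164.72°, -160.80°, +165.36°, +167.98°.
Eastward gaps between consecutive values (wrapping around): 1.28°, 2.47°, 9.11°, 3.92°, 326.16°, 2.62°, 14.44°.
Largest gap = 326.16° ⇒ minimal covering band is its complement: 360° − 326.16° = 33.84°.
Band runs from +165.36° eastward to -160.80°, crossing the antimeridian.

33.84°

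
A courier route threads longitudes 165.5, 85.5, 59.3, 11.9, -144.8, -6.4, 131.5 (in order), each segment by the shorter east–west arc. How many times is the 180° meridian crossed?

Leg 1: +165.5° → +85.5°, shortest Δλ = -80.0° (west) — does not cross 180°.
Leg 2: +85.5° → +59.3°, shortest Δλ = -26.2° (west) — does not cross 180°.
Leg 3: +59.3° → +11.9°, shortest Δλ = -47.4° (west) — does not cross 180°.
Leg 4: +11.9° → -144.8°, shortest Δλ = -156.7° (west) — does not cross 180°.
Leg 5: -144.8° → -6.4°, shortest Δλ = 138.4° (east) — does not cross 180°.
Leg 6: -6.4° → +131.5°, shortest Δλ = 137.9° (east) — does not cross 180°.
Total crossings: 0.

0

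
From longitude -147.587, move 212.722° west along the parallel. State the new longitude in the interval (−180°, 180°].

-0.309°

Start at -147.587°; shift −212.722° → -360.309°.
-360.309° lies outside (−180°, 180°]; add 360° → -0.309°.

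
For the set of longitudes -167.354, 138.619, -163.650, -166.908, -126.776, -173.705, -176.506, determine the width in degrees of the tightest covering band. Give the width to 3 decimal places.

Sort the longitudes: -176.506°, -173.705°, -167.354°, -166.908°, -163.650°, -126.776°, +138.619°.
Eastward gaps between consecutive values (wrapping around): 2.801°, 6.351°, 0.446°, 3.258°, 36.874°, 265.395°, 44.875°.
Largest gap = 265.395° ⇒ minimal covering band is its complement: 360° − 265.395° = 94.605°.
Band runs from +138.619° eastward to -126.776°, crossing the antimeridian.

94.605°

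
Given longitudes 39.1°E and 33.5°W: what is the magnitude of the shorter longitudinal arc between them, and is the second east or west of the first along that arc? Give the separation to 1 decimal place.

Raw difference: -33.5 − 39.1 = -72.6°.
Normalise into (−180°, 180°]: -72.6° stays -72.6°.
Negative ⇒ the second point lies to the west; separation 72.6°.

72.6° west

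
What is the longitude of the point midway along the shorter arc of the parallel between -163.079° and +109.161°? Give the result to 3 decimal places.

+153.041°

Signed shortest Δλ from -163.079° to +109.161° is -87.760°.
Midpoint longitude = -163.079° + (-87.760°)/2 = -163.079° − 43.880° = -206.959°.
Normalise into (−180°, 180°]: +153.041°.
(The naïve average (-163.079 + +109.161)/2 = -26.959° is on the wrong side of the globe.)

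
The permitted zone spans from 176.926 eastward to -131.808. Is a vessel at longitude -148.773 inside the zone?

Band width going east from +176.926° to -131.808°: ((-131.808 − 176.926) mod 360) = 51.266°.
Offset of -148.773° east of the west edge: ((-148.773 − 176.926) mod 360) = 34.301°.
34.301° ≤ 51.266° ⇒ inside.

Yes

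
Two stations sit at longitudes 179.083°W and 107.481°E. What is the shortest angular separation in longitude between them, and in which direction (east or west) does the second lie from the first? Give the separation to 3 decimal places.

Raw difference: 107.481 − -179.083 = 286.564°.
Normalise into (−180°, 180°]: 286.564° − 360° = -73.436°.
Negative ⇒ the second point lies to the west; separation 73.436°.

73.436° west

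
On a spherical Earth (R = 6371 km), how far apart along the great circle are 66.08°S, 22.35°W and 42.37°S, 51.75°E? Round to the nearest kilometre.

Δλ = 51.75 − -22.35 = 74.10°.
Δφ = -42.37 − -66.08 = 23.71°.
a = sin²(Δφ/2) + cos φ₁ · cos φ₂ · sin²(Δλ/2) = 0.150949.
c = 2·atan2(√a, √(1−a)) = 0.79805 rad → d = 6371·c ≈ 5084.40 km.

5084 km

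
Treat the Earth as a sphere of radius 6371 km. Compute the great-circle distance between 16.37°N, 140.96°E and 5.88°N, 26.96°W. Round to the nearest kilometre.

17207 km

Δλ = -26.96 − 140.96 = -167.92°.
Δφ = 5.88 − 16.37 = -10.49°.
a = sin²(Δφ/2) + cos φ₁ · cos φ₂ · sin²(Δλ/2) = 0.952203.
c = 2·atan2(√a, √(1−a)) = 2.70078 rad → d = 6371·c ≈ 17206.69 km.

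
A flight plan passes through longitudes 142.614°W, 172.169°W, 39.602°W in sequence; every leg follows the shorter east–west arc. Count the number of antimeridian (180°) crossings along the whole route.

0

Leg 1: -142.614° → -172.169°, shortest Δλ = -29.555° (west) — does not cross 180°.
Leg 2: -172.169° → -39.602°, shortest Δλ = 132.567° (east) — does not cross 180°.
Total crossings: 0.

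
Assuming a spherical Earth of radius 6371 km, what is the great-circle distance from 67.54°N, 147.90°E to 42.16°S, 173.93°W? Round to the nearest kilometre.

12613 km

Δλ = -173.93 − 147.90 = -321.83°; wrapped into (−180°, 180°]: 38.17°.
Δφ = -42.16 − 67.54 = -109.70°.
a = sin²(Δφ/2) + cos φ₁ · cos φ₂ · sin²(Δλ/2) = 0.698824.
c = 2·atan2(√a, √(1−a)) = 1.97975 rad → d = 6371·c ≈ 12612.98 km.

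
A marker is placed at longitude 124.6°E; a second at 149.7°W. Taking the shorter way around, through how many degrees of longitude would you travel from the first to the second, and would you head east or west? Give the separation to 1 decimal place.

Raw difference: -149.7 − 124.6 = -274.3°.
Normalise into (−180°, 180°]: -274.3° + 360° = 85.7°.
Positive ⇒ the second point lies to the east; separation 85.7°.

85.7° east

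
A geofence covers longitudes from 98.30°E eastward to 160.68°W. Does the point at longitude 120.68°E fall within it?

Yes

Band width going east from +98.30° to -160.68°: ((-160.68 − 98.30) mod 360) = 101.02°.
Offset of +120.68° east of the west edge: ((120.68 − 98.30) mod 360) = 22.38°.
22.38° ≤ 101.02° ⇒ inside.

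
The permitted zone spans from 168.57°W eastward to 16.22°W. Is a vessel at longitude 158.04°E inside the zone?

Band width going east from -168.57° to -16.22°: ((-16.22 − -168.57) mod 360) = 152.35°.
Offset of +158.04° east of the west edge: ((158.04 − -168.57) mod 360) = 326.61°.
326.61° > 152.35° ⇒ outside.

No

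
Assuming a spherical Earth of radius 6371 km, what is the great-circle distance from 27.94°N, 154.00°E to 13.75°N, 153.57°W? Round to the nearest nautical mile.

3039 nmi

Δλ = -153.57 − 154.00 = -307.57°; wrapped into (−180°, 180°]: 52.43°.
Δφ = 13.75 − 27.94 = -14.19°.
a = sin²(Δφ/2) + cos φ₁ · cos φ₂ · sin²(Δλ/2) = 0.182705.
c = 2·atan2(√a, √(1−a)) = 0.88332 rad → d = 6371·c ≈ 5627.63 km ≈ 3038.68 nmi.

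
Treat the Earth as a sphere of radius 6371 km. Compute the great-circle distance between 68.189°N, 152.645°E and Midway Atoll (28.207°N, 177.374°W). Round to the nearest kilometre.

4864 km

Δλ = -177.374 − 152.645 = -330.019°; wrapped into (−180°, 180°]: 29.981°.
Δφ = 28.207 − 68.189 = -39.982°.
a = sin²(Δφ/2) + cos φ₁ · cos φ₂ · sin²(Δλ/2) = 0.138783.
c = 2·atan2(√a, √(1−a)) = 0.76348 rad → d = 6371·c ≈ 4864.13 km.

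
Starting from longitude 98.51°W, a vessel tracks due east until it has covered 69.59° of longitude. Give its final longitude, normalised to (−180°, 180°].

Start at -98.51°; shift +69.59° → -28.92°.
-28.92° already lies in (−180°, 180°].

28.92°W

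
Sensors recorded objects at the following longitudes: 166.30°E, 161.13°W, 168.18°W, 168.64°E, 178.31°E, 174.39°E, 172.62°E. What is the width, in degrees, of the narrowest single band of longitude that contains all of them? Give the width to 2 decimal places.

32.57°

Sort the longitudes: -168.18°, -161.13°, +166.30°, +168.64°, +172.62°, +174.39°, +178.31°.
Eastward gaps between consecutive values (wrapping around): 7.05°, 327.43°, 2.34°, 3.98°, 1.77°, 3.92°, 13.51°.
Largest gap = 327.43° ⇒ minimal covering band is its complement: 360° − 327.43° = 32.57°.
Band runs from +166.30° eastward to -161.13°, crossing the antimeridian.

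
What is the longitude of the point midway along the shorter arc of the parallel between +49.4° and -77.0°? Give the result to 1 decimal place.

Signed shortest Δλ from +49.4° to -77.0° is -126.4°.
Midpoint longitude = +49.4° + (-126.4°)/2 = +49.4° − 63.2° = -13.8°.

-13.8°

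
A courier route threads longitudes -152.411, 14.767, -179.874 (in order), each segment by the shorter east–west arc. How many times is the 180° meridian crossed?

Leg 1: -152.411° → +14.767°, shortest Δλ = 167.178° (east) — does not cross 180°.
Leg 2: +14.767° → -179.874°, shortest Δλ = 165.359° (east) — crosses 180°.
Total crossings: 1.

1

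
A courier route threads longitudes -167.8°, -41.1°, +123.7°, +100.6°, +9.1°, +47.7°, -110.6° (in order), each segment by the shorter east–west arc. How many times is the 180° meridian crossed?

Leg 1: -167.8° → -41.1°, shortest Δλ = 126.7° (east) — does not cross 180°.
Leg 2: -41.1° → +123.7°, shortest Δλ = 164.8° (east) — does not cross 180°.
Leg 3: +123.7° → +100.6°, shortest Δλ = -23.1° (west) — does not cross 180°.
Leg 4: +100.6° → +9.1°, shortest Δλ = -91.5° (west) — does not cross 180°.
Leg 5: +9.1° → +47.7°, shortest Δλ = 38.6° (east) — does not cross 180°.
Leg 6: +47.7° → -110.6°, shortest Δλ = -158.3° (west) — does not cross 180°.
Total crossings: 0.

0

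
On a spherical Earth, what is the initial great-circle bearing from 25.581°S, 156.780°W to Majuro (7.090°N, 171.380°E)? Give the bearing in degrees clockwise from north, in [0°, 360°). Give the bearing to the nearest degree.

Δλ = 171.380 − -156.780 = 328.160°; wrapped into (−180°, 180°]: -31.840°.
θ = atan2( sin Δλ · cos φ₂ , cos φ₁ · sin φ₂ − sin φ₁ · cos φ₂ · cos Δλ )
  = atan2(-0.52352, 0.47534) = -47.761° → normalised to [0°, 360°): 312.239°.

312°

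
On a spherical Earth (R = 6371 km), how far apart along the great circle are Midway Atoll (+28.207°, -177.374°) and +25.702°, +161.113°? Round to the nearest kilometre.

2148 km

Δλ = 161.113 − -177.374 = 338.487°; wrapped into (−180°, 180°]: -21.513°.
Δφ = 25.702 − 28.207 = -2.505°.
a = sin²(Δφ/2) + cos φ₁ · cos φ₂ · sin²(Δλ/2) = 0.028137.
c = 2·atan2(√a, √(1−a)) = 0.33708 rad → d = 6371·c ≈ 2147.51 km.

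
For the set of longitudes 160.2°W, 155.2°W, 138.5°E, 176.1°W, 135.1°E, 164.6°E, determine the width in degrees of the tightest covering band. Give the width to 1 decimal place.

Sort the longitudes: -176.1°, -160.2°, -155.2°, +135.1°, +138.5°, +164.6°.
Eastward gaps between consecutive values (wrapping around): 15.9°, 5.0°, 290.3°, 3.4°, 26.1°, 19.3°.
Largest gap = 290.3° ⇒ minimal covering band is its complement: 360° − 290.3° = 69.7°.
Band runs from +135.1° eastward to -155.2°, crossing the antimeridian.

69.7°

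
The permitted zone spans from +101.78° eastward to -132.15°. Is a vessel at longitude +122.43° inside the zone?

Band width going east from +101.78° to -132.15°: ((-132.15 − 101.78) mod 360) = 126.07°.
Offset of +122.43° east of the west edge: ((122.43 − 101.78) mod 360) = 20.65°.
20.65° ≤ 126.07° ⇒ inside.

Yes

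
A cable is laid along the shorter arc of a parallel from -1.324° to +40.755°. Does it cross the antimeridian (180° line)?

No

Signed shortest Δλ = ((40.755 − -1.324 + 180) mod 360) − 180 = 42.079°.
Going east by 42.079° from -1.324° reaches +40.755° without touching 180°.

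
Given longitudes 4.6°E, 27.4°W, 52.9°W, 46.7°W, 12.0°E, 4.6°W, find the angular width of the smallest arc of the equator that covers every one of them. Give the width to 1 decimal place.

64.9°

Sort the longitudes: -52.9°, -46.7°, -27.4°, -4.6°, +4.6°, +12.0°.
Eastward gaps between consecutive values (wrapping around): 6.2°, 19.3°, 22.8°, 9.2°, 7.4°, 295.1°.
Largest gap = 295.1° ⇒ minimal covering band is its complement: 360° − 295.1° = 64.9°.
Band runs from -52.9° eastward to +12.0°.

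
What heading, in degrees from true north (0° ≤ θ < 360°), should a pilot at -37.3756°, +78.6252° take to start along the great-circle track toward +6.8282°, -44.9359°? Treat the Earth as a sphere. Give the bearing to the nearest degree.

Δλ = -44.9359 − 78.6252 = -123.5611°.
θ = atan2( sin Δλ · cos φ₂ , cos φ₁ · sin φ₂ − sin φ₁ · cos φ₂ · cos Δλ )
  = atan2(-0.82739, -0.23872) = -106.094° → normalised to [0°, 360°): 253.906°.

254°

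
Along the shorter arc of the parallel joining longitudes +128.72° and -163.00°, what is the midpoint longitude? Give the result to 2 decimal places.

+162.86°

Signed shortest Δλ from +128.72° to -163.00° is +68.28°.
Midpoint longitude = +128.72° + (+68.28°)/2 = +128.72° + 34.14° = +162.86°.
(The naïve average (+128.72 + -163.00)/2 = -17.14° is on the wrong side of the globe.)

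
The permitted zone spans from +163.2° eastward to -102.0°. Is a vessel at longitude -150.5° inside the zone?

Yes

Band width going east from +163.2° to -102.0°: ((-102.0 − 163.2) mod 360) = 94.8°.
Offset of -150.5° east of the west edge: ((-150.5 − 163.2) mod 360) = 46.3°.
46.3° ≤ 94.8° ⇒ inside.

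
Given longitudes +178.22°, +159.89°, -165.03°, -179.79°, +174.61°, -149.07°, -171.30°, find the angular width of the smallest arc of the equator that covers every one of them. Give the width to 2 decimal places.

51.04°

Sort the longitudes: -179.79°, -171.30°, -165.03°, -149.07°, +159.89°, +174.61°, +178.22°.
Eastward gaps between consecutive values (wrapping around): 8.49°, 6.27°, 15.96°, 308.96°, 14.72°, 3.61°, 1.99°.
Largest gap = 308.96° ⇒ minimal covering band is its complement: 360° − 308.96° = 51.04°.
Band runs from +159.89° eastward to -149.07°, crossing the antimeridian.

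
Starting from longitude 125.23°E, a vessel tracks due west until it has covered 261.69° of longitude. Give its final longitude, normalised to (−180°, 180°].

136.46°W

Start at +125.23°; shift −261.69° → -136.46°.
-136.46° already lies in (−180°, 180°].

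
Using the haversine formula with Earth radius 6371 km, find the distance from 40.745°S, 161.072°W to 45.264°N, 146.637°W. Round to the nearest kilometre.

9671 km

Δλ = -146.637 − -161.072 = 14.435°.
Δφ = 45.264 − -40.745 = 86.009°.
a = sin²(Δφ/2) + cos φ₁ · cos φ₂ · sin²(Δλ/2) = 0.473617.
c = 2·atan2(√a, √(1−a)) = 1.51801 rad → d = 6371·c ≈ 9671.22 km.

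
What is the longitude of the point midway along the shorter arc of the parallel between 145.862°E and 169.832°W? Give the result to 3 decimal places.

168.015°E

Signed shortest Δλ from +145.862° to -169.832° is +44.306°.
Midpoint longitude = +145.862° + (+44.306°)/2 = +145.862° + 22.153° = +168.015°.
(The naïve average (+145.862 + -169.832)/2 = -11.985° is on the wrong side of the globe.)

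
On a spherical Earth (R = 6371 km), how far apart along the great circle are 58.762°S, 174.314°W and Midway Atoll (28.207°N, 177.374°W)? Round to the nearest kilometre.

Δλ = -177.374 − -174.314 = -3.060°.
Δφ = 28.207 − -58.762 = 86.969°.
a = sin²(Δφ/2) + cos φ₁ · cos φ₂ · sin²(Δλ/2) = 0.473888.
c = 2·atan2(√a, √(1−a)) = 1.51855 rad → d = 6371·c ≈ 9674.67 km.

9675 km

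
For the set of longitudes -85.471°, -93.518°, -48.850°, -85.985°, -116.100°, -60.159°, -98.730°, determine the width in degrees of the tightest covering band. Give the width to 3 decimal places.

Sort the longitudes: -116.100°, -98.730°, -93.518°, -85.985°, -85.471°, -60.159°, -48.850°.
Eastward gaps between consecutive values (wrapping around): 17.370°, 5.212°, 7.533°, 0.514°, 25.312°, 11.309°, 292.750°.
Largest gap = 292.750° ⇒ minimal covering band is its complement: 360° − 292.750° = 67.250°.
Band runs from -116.100° eastward to -48.850°.

67.250°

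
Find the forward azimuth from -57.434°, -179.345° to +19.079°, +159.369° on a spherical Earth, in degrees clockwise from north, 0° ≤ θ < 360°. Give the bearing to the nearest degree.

Δλ = 159.369 − -179.345 = 338.714°; wrapped into (−180°, 180°]: -21.286°.
θ = atan2( sin Δλ · cos φ₂ , cos φ₁ · sin φ₂ − sin φ₁ · cos φ₂ · cos Δλ )
  = atan2(-0.34308, 0.91809) = -20.490° → normalised to [0°, 360°): 339.510°.

340°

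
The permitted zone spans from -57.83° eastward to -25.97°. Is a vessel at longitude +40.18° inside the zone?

No

Band width going east from -57.83° to -25.97°: ((-25.97 − -57.83) mod 360) = 31.86°.
Offset of +40.18° east of the west edge: ((40.18 − -57.83) mod 360) = 98.01°.
98.01° > 31.86° ⇒ outside.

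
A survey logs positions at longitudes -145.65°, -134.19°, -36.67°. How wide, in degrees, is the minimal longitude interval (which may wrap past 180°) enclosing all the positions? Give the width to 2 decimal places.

108.98°

Sort the longitudes: -145.65°, -134.19°, -36.67°.
Eastward gaps between consecutive values (wrapping around): 11.46°, 97.52°, 251.02°.
Largest gap = 251.02° ⇒ minimal covering band is its complement: 360° − 251.02° = 108.98°.
Band runs from -145.65° eastward to -36.67°.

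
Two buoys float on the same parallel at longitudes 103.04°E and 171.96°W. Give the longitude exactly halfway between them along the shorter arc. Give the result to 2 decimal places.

Signed shortest Δλ from +103.04° to -171.96° is +85.00°.
Midpoint longitude = +103.04° + (+85.00°)/2 = +103.04° + 42.50° = +145.54°.
(The naïve average (+103.04 + -171.96)/2 = -34.46° is on the wrong side of the globe.)

145.54°E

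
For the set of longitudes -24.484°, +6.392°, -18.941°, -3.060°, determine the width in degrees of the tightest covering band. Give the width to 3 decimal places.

30.876°

Sort the longitudes: -24.484°, -18.941°, -3.060°, +6.392°.
Eastward gaps between consecutive values (wrapping around): 5.543°, 15.881°, 9.452°, 329.124°.
Largest gap = 329.124° ⇒ minimal covering band is its complement: 360° − 329.124° = 30.876°.
Band runs from -24.484° eastward to +6.392°.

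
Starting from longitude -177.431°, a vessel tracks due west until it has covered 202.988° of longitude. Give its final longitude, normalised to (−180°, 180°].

Start at -177.431°; shift −202.988° → -380.419°.
-380.419° lies outside (−180°, 180°]; add 360° → -20.419°.

-20.419°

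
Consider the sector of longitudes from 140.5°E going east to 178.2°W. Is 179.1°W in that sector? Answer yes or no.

Yes

Band width going east from +140.5° to -178.2°: ((-178.2 − 140.5) mod 360) = 41.3°.
Offset of -179.1° east of the west edge: ((-179.1 − 140.5) mod 360) = 40.4°.
40.4° ≤ 41.3° ⇒ inside.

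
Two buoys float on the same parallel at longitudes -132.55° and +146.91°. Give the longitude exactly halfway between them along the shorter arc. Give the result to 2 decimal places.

-172.82°

Signed shortest Δλ from -132.55° to +146.91° is -80.54°.
Midpoint longitude = -132.55° + (-80.54°)/2 = -132.55° − 40.27° = -172.82°.
(The naïve average (-132.55 + +146.91)/2 = 7.18° is on the wrong side of the globe.)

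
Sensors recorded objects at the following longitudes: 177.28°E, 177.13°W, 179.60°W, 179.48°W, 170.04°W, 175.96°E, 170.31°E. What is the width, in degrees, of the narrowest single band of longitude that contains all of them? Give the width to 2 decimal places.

19.65°

Sort the longitudes: -179.60°, -179.48°, -177.13°, -170.04°, +170.31°, +175.96°, +177.28°.
Eastward gaps between consecutive values (wrapping around): 0.12°, 2.35°, 7.09°, 340.35°, 5.65°, 1.32°, 3.12°.
Largest gap = 340.35° ⇒ minimal covering band is its complement: 360° − 340.35° = 19.65°.
Band runs from +170.31° eastward to -170.04°, crossing the antimeridian.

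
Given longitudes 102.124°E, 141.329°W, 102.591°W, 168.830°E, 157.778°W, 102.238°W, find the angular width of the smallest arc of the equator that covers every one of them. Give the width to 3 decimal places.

Sort the longitudes: -157.778°, -141.329°, -102.591°, -102.238°, +102.124°, +168.830°.
Eastward gaps between consecutive values (wrapping around): 16.449°, 38.738°, 0.353°, 204.362°, 66.706°, 33.392°.
Largest gap = 204.362° ⇒ minimal covering band is its complement: 360° − 204.362° = 155.638°.
Band runs from +102.124° eastward to -102.238°, crossing the antimeridian.

155.638°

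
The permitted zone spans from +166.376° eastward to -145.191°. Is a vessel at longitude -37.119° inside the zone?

Band width going east from +166.376° to -145.191°: ((-145.191 − 166.376) mod 360) = 48.433°.
Offset of -37.119° east of the west edge: ((-37.119 − 166.376) mod 360) = 156.505°.
156.505° > 48.433° ⇒ outside.

No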